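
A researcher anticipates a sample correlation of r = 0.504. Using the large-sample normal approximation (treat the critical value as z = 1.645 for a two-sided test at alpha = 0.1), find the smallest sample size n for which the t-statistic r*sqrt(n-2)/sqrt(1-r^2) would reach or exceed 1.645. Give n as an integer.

10

Need r·√(n−2)/√(1−r²) ≥ 1.645
√(n−2) ≥ 1.645·√(1−0.254016) / 0.504 = 1.645·0.863704 / 0.504 = 2.8190
n−2 ≥ 7.9468  ⇒  n ≥ 9.9468
Smallest integer n = 10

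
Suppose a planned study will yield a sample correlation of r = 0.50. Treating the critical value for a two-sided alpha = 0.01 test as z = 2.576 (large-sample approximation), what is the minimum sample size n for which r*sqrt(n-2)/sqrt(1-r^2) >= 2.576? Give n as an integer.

r√(n−2)/√(1−r²) ≥ 2.576  ⇔  n−2 ≥ (2.576)²·(1−r²)/r²
(1−r²)/r² = (1−0.2500)/0.2500 = 3.0000
n ≥ 2 + 6.635776·3.0000 = 2 + 19.9073 = 21.9073
⌈21.9073⌉ = 22

22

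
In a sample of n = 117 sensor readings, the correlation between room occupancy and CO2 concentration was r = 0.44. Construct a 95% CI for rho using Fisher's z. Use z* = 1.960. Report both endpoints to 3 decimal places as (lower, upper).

Fisher z: z_r = atanh(r) = ½·ln((1+0.44)/(1−0.44)) = 0.472231
SE(z) = 1/√(n−3) = 1/√114 = 0.093659
95% ⇒ z* = 1.960; margin = 1.960·0.093659 = 0.183572
CI on z-scale: (0.288659, 0.655803)
Back-transform: tanh(0.288659) = 0.280900, tanh(0.655803) = 0.575564

(0.281, 0.576)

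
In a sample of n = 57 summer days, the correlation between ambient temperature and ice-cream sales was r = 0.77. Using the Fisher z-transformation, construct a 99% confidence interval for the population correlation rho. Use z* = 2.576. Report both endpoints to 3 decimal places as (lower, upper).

(0.585, 0.879)

Fisher z: z_r = atanh(r) = ½·ln((1+0.77)/(1−0.77)) = 1.020328
SE(z) = 1/√(n−3) = 1/√54 = 0.136083
99% ⇒ z* = 2.576; margin = 2.576·0.136083 = 0.350550
CI on z-scale: (0.669778, 1.370878)
Back-transform: tanh(0.669778) = 0.584834, tanh(1.370878) = 0.878892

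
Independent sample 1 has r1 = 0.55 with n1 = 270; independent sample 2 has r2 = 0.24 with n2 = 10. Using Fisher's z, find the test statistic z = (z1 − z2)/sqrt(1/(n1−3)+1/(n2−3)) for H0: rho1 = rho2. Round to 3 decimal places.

0.976

z1 = atanh(0.55) = 0.618381,  z2 = atanh(0.24) = 0.244774
SE = √(1/(n1−3) + 1/(n2−3)) = √(1/267 + 1/7) = √(0.0037453 + 0.1428571) = √0.1466024 = 0.382887
z = (z1 − z2)/SE = (0.618381 − 0.244774) / 0.382887 = 0.373607 / 0.382887 = 0.976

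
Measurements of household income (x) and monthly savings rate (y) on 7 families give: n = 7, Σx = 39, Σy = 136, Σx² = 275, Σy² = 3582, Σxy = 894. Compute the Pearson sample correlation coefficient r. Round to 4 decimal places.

0.5852

S_xy = nΣxy − ΣxΣy = 7·894 − 39·136 = 6258 − 5304 = 954
S_xx = nΣx² − (Σx)² = 7·275 − 39² = 1925 − 1521 = 404
S_yy = nΣy² − (Σy)² = 7·3582 − 136² = 25074 − 18496 = 6578
r = S_xy / √(S_xx·S_yy) = 954 / √(404·6578) = 954 / √2657512 = 954 / 1630.1877 = 0.5852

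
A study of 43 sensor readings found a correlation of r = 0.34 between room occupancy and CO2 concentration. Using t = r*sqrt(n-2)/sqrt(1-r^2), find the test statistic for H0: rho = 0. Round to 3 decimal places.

2.315

1 − r² = 1 − 0.1156 = 0.8844;  √(1−r²) = 0.940425
√(n−2) = √41 = 6.403124
t = r·√(n−2)/√(1−r²) = 0.34 · 6.403124 / 0.940425 = 2.315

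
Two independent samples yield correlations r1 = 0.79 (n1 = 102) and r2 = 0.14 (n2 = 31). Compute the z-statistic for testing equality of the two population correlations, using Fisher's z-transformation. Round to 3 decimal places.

4.347

Fisher z-transforms: z1 = atanh(0.79) = 1.071432, z2 = atanh(0.14) = 0.140926; difference d = 0.930506
Var(d) = 1/99 + 1/28 = 0.0101010 + 0.0357143 = 0.0458153
z = d/√Var(d) = 0.930506 / √0.0458153 = 0.930506 / 0.214045 = 4.347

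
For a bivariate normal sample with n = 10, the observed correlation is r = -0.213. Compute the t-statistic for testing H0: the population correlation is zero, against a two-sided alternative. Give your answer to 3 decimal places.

-0.617

1 − r² = 1 − 0.045369 = 0.954631;  √(1−r²) = 0.977052
√(n−2) = √8 = 2.828427
t = r·√(n−2)/√(1−r²) = -0.213 · 2.828427 / 0.977052 = -0.617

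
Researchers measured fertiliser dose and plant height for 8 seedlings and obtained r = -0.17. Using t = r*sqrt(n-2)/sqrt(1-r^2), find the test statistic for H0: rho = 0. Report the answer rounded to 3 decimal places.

-0.423

t = r·√(n−2) / √(1−r²) with r = -0.17, n = 8
  = -0.17·√6 / √(1 − 0.0289)
  = -0.17·2.449490 / 0.985444
  = -0.416413 / 0.985444 = -0.423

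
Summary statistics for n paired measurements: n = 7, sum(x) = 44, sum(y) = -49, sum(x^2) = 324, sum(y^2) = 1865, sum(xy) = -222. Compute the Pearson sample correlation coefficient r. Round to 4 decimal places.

Numerator: nΣxy − (Σx)(Σy) = 7·(-222) − (44)(-49) = 602
Denominator: √[(nΣx²−(Σx)²)(nΣy²−(Σy)²)]
  nΣx²−(Σx)² = 7·324 − 1936 = 332;  nΣy²−(Σy)² = 7·1865 − 2401 = 10654
  √(332·10654) = √3537128 = 1880.7254
r = 602 / 1880.7254 = 0.3201

0.3201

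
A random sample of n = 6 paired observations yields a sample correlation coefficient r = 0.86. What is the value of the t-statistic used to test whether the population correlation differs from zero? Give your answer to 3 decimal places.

3.371

t = r·√(n−2) / √(1−r²) with r = 0.86, n = 6
  = 0.86·√4 / √(1 − 0.7396)
  = 0.86·2.000000 / 0.510294
  = 1.720000 / 0.510294 = 3.371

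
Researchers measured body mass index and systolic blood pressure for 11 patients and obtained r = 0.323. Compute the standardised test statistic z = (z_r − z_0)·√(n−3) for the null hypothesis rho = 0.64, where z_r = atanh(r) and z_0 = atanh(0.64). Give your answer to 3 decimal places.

Fisher z: atanh(0.323) = 0.334993, atanh(0.64) = 0.758174
z = (z_r − z_0)·√(n−3) = (0.334993 − 0.758174)·√8 = -0.423181 · 2.828427 = -1.197

-1.197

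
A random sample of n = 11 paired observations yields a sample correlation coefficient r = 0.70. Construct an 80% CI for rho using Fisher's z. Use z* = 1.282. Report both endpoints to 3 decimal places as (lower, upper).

z_r = atanh(0.70) = 0.867301;  SE = 1/√(n−3) = 1/√8 = 0.353553
z-limits: 0.867301 ± 1.282·0.353553 = 0.867301 ± 0.453255 = [0.414046, 1.320556]
ρ-limits: (tanh 0.414046, tanh 1.320556) = (0.392, 0.867)

(0.392, 0.867)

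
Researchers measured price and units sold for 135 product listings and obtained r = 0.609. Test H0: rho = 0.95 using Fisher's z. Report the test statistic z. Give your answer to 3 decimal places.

z_r = atanh(0.609) = 0.707330,  z_0 = atanh(0.95) = 1.831781
SE = 1/√(n−3) = 1/√132 = 0.087039
z = (z_r − z_0)/SE = (0.707330 − 1.831781) / 0.087039 = -1.124451 / 0.087039 = -12.919

-12.919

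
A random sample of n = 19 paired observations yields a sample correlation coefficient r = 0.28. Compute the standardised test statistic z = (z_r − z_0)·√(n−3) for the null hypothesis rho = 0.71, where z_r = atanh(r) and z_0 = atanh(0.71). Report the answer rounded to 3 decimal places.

-2.398

z_r = atanh(0.28) = 0.287682,  z_0 = atanh(0.71) = 0.887184
SE = 1/√(n−3) = 1/√16 = 0.250000
z = (z_r − z_0)/SE = (0.287682 − 0.887184) / 0.250000 = -0.599502 / 0.250000 = -2.398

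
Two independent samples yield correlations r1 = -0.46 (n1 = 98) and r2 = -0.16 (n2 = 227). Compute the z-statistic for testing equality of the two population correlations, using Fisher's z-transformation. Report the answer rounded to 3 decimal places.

z1 = atanh(-0.46) = -0.497311,  z2 = atanh(-0.16) = -0.161387
SE = √(1/(n1−3) + 1/(n2−3)) = √(1/95 + 1/224) = √(0.0105263 + 0.0044643) = √0.0149906 = 0.122436
z = (z1 − z2)/SE = (-0.497311 − (-0.161387)) / 0.122436 = -0.335924 / 0.122436 = -2.744

-2.744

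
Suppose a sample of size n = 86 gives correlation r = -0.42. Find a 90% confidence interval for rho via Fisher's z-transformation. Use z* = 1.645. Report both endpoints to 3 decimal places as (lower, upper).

(-0.557, -0.261)

Fisher z: z_r = atanh(r) = ½·ln((1+(-0.42))/(1−(-0.42))) = -0.447692
SE(z) = 1/√(n−3) = 1/√83 = 0.109764
90% ⇒ z* = 1.645; margin = 1.645·0.109764 = 0.180562
CI on z-scale: (-0.628254, -0.267130)
Back-transform: tanh(-0.628254) = -0.556849, tanh(-0.267130) = -0.260952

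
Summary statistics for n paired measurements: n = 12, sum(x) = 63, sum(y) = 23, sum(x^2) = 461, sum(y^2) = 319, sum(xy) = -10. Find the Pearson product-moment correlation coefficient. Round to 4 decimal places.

Numerator: nΣxy − (Σx)(Σy) = 12·(-10) − (63)(23) = -1569
Denominator: √[(nΣx²−(Σx)²)(nΣy²−(Σy)²)]
  nΣx²−(Σx)² = 12·461 − 3969 = 1563;  nΣy²−(Σy)² = 12·319 − 529 = 3299
  √(1563·3299) = √5156337 = 2270.7569
r = -1569 / 2270.7569 = -0.6910

-0.6910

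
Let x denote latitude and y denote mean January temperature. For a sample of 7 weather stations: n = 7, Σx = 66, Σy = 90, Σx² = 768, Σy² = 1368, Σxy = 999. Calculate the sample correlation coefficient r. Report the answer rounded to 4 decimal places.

Numerator: nΣxy − (Σx)(Σy) = 7·999 − (66)(90) = 1053
Denominator: √[(nΣx²−(Σx)²)(nΣy²−(Σy)²)]
  nΣx²−(Σx)² = 7·768 − 4356 = 1020;  nΣy²−(Σy)² = 7·1368 − 8100 = 1476
  √(1020·1476) = √1505520 = 1226.9963
r = 1053 / 1226.9963 = 0.8582

0.8582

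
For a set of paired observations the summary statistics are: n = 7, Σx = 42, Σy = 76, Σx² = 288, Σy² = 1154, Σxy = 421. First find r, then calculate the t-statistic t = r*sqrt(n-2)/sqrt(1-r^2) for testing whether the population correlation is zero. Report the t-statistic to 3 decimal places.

Numerator: nΣxy − (Σx)(Σy) = 7·421 − (42)(76) = -245
Denominator: √[(nΣx²−(Σx)²)(nΣy²−(Σy)²)]
  nΣx²−(Σx)² = 7·288 − 1764 = 252;  nΣy²−(Σy)² = 7·1154 − 5776 = 2302
  √(252·2302) = √580104 = 761.6456
r = -245 / 761.6456 = -0.3217
t = r·√(n−2)/√(1−r²) = -0.3217·√5 / √(1−0.103491) = -0.719343 / 0.946842 = -0.760

-0.760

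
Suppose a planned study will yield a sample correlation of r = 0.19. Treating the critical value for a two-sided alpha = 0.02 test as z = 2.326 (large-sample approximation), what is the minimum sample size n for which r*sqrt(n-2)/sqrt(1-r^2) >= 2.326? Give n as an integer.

r√(n−2)/√(1−r²) ≥ 2.326  ⇔  n−2 ≥ (2.326)²·(1−r²)/r²
(1−r²)/r² = (1−0.0361)/0.0361 = 26.7008
n ≥ 2 + 5.410276·26.7008 = 2 + 144.4587 = 146.4587
⌈146.4587⌉ = 147

147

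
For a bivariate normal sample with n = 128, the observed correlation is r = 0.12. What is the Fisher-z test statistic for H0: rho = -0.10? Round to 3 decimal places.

z_r = atanh(0.12) = 0.120581,  z_0 = atanh(-0.10) = -0.100335
SE = 1/√(n−3) = 1/√125 = 0.089443
z = (z_r − z_0)/SE = (0.120581 − (-0.100335)) / 0.089443 = 0.220916 / 0.089443 = 2.470

2.470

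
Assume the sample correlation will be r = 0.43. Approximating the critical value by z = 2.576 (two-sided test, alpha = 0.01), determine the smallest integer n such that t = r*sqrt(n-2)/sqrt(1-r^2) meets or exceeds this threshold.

32

r√(n−2)/√(1−r²) ≥ 2.576  ⇔  n−2 ≥ (2.576)²·(1−r²)/r²
(1−r²)/r² = (1−0.1849)/0.1849 = 4.4083
n ≥ 2 + 6.635776·4.4083 = 2 + 29.2525 = 31.2525
⌈31.2525⌉ = 32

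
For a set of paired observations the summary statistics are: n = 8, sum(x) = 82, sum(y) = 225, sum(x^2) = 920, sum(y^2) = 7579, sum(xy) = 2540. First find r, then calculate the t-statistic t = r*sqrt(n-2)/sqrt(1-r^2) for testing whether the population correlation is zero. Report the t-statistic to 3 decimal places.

S_xy = nΣxy − ΣxΣy = 8·2540 − 82·225 = 20320 − 18450 = 1870
S_xx = nΣx² − (Σx)² = 8·920 − 82² = 7360 − 6724 = 636
S_yy = nΣy² − (Σy)² = 8·7579 − 225² = 60632 − 50625 = 10007
r = S_xy / √(S_xx·S_yy) = 1870 / √(636·10007) = 1870 / √6364452 = 1870 / 2522.7866 = 0.7412
t = r·√(n−2)/√(1−r²) = 0.7412·√6 / √(1−0.549377) = 1.815562 / 0.671285 = 2.705

2.705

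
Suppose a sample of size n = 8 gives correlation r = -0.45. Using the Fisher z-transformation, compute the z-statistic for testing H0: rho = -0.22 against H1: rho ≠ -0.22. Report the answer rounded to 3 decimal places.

-0.584

z_r = atanh(-0.45) = -0.484700,  z_0 = atanh(-0.22) = -0.223656
SE = 1/√(n−3) = 1/√5 = 0.447214
z = (z_r − z_0)/SE = (-0.484700 − (-0.223656)) / 0.447214 = -0.261044 / 0.447214 = -0.584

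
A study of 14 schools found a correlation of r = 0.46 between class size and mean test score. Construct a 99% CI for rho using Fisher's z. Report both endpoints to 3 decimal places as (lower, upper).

z_r = atanh(0.46) = 0.497311;  SE = 1/√(n−3) = 1/√11 = 0.301511
z-limits: 0.497311 ± 2.576·0.301511 = 0.497311 ± 0.776692 = [-0.279381, 1.274003]
ρ-limits: (tanh -0.279381, tanh 1.274003) = (-0.272, 0.855)

(-0.272, 0.855)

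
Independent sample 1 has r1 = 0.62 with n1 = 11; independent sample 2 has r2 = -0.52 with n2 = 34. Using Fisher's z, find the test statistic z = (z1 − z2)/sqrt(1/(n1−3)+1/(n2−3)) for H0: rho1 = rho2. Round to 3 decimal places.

3.282

Fisher z-transforms: z1 = atanh(0.62) = 0.725005, z2 = atanh(-0.52) = -0.576340; difference d = 1.301345
Var(d) = 1/8 + 1/31 = 0.1250000 + 0.0322581 = 0.1572581
z = d/√Var(d) = 1.301345 / √0.1572581 = 1.301345 / 0.396558 = 3.282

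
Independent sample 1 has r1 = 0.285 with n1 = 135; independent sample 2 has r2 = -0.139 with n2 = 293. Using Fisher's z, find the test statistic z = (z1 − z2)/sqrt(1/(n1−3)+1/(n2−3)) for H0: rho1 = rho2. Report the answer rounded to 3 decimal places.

Fisher z-transforms: z1 = atanh(0.285) = 0.293116, z2 = atanh(-0.139) = -0.139906; difference d = 0.433022
Var(d) = 1/132 + 1/290 = 0.0075758 + 0.0034483 = 0.0110241
z = d/√Var(d) = 0.433022 / √0.0110241 = 0.433022 / 0.104996 = 4.124

4.124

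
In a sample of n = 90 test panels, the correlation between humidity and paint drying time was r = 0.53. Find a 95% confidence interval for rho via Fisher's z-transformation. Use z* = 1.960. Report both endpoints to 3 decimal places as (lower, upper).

Fisher z: z_r = atanh(r) = ½·ln((1+0.53)/(1−0.53)) = 0.590145
SE(z) = 1/√(n−3) = 1/√87 = 0.107211
95% ⇒ z* = 1.960; margin = 1.960·0.107211 = 0.210134
CI on z-scale: (0.380011, 0.800279)
Back-transform: tanh(0.380011) = 0.362717, tanh(0.800279) = 0.664193

(0.363, 0.664)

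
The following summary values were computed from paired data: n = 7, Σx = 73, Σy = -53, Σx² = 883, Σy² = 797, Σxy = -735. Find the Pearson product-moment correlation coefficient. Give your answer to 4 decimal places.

Numerator: nΣxy − (Σx)(Σy) = 7·(-735) − (73)(-53) = -1276
Denominator: √[(nΣx²−(Σx)²)(nΣy²−(Σy)²)]
  nΣx²−(Σx)² = 7·883 − 5329 = 852;  nΣy²−(Σy)² = 7·797 − 2809 = 2770
  √(852·2770) = √2360040 = 1536.2422
r = -1276 / 1536.2422 = -0.8306

-0.8306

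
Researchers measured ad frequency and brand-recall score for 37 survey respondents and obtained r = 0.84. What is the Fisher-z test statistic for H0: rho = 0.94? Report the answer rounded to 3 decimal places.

-3.014

Fisher z: atanh(0.84) = 1.221174, atanh(0.94) = 1.738049
z = (z_r − z_0)·√(n−3) = (1.221174 − 1.738049)·√34 = -0.516875 · 5.830952 = -3.014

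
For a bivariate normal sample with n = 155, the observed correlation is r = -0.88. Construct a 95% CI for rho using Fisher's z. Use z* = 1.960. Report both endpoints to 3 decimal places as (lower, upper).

z_r = atanh(-0.88) = -1.375768;  SE = 1/√(n−3) = 1/√152 = 0.081111
z-limits: -1.375768 ± 1.960·0.081111 = -1.375768 ± 0.158978 = [-1.534746, -1.216790]
ρ-limits: (tanh -1.534746, tanh -1.216790) = (-0.911, -0.839)

(-0.911, -0.839)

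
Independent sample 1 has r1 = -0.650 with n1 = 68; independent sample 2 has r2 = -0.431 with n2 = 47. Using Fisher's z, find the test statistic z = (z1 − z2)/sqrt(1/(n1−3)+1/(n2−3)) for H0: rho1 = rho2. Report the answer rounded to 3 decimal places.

z1 = atanh(-0.650) = -0.775299,  z2 = atanh(-0.431) = -0.461124
SE = √(1/(n1−3) + 1/(n2−3)) = √(1/65 + 1/44) = √(0.0153846 + 0.0227273) = √0.0381119 = 0.195223
z = (z1 − z2)/SE = (-0.775299 − (-0.461124)) / 0.195223 = -0.314175 / 0.195223 = -1.609

-1.609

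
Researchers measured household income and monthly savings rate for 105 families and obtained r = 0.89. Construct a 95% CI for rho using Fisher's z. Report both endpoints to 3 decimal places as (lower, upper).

z_r = atanh(0.89) = 1.421926;  SE = 1/√(n−3) = 1/√102 = 0.099015
z-limits: 1.421926 ± 1.960·0.099015 = 1.421926 ± 0.194069 = [1.227857, 1.615995]
ρ-limits: (tanh 1.227857, tanh 1.615995) = (0.842, 0.924)

(0.842, 0.924)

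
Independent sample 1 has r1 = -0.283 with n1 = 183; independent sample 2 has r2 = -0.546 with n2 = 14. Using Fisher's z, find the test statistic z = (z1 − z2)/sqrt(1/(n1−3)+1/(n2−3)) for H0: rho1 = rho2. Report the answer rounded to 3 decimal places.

1.036

Fisher z-transforms: z1 = atanh(-0.283) = -0.290940, z2 = atanh(-0.546) = -0.612665; difference d = 0.321725
Var(d) = 1/180 + 1/11 = 0.0055556 + 0.0909091 = 0.0964647
z = d/√Var(d) = 0.321725 / √0.0964647 = 0.321725 / 0.310588 = 1.036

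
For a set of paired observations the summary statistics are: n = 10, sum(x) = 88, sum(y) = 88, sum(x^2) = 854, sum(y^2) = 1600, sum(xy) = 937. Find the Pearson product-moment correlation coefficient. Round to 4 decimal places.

Numerator: nΣxy − (Σx)(Σy) = 10·937 − (88)(88) = 1626
Denominator: √[(nΣx²−(Σx)²)(nΣy²−(Σy)²)]
  nΣx²−(Σx)² = 10·854 − 7744 = 796;  nΣy²−(Σy)² = 10·1600 − 7744 = 8256
  √(796·8256) = √6571776 = 2563.5475
r = 1626 / 2563.5475 = 0.6343

0.6343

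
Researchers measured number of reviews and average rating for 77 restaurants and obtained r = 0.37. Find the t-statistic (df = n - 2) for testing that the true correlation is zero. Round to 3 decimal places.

3.449

t = r·√(n−2) / √(1−r²) with r = 0.37, n = 77
  = 0.37·√75 / √(1 − 0.1369)
  = 0.37·8.660254 / 0.929032
  = 3.204294 / 0.929032 = 3.449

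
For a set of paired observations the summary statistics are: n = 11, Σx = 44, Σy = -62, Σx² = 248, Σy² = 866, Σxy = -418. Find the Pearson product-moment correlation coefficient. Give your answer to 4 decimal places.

-0.8815

Numerator: nΣxy − (Σx)(Σy) = 11·(-418) − (44)(-62) = -1870
Denominator: √[(nΣx²−(Σx)²)(nΣy²−(Σy)²)]
  nΣx²−(Σx)² = 11·248 − 1936 = 792;  nΣy²−(Σy)² = 11·866 − 3844 = 5682
  √(792·5682) = √4500144 = 2121.3543
r = -1870 / 2121.3543 = -0.8815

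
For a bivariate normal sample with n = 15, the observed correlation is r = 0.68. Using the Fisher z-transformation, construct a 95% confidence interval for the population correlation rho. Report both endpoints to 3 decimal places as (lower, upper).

Fisher z: z_r = atanh(r) = ½·ln((1+0.68)/(1−0.68)) = 0.829114
SE(z) = 1/√(n−3) = 1/√12 = 0.288675
95% ⇒ z* = 1.960; margin = 1.960·0.288675 = 0.565803
CI on z-scale: (0.263311, 1.394917)
Back-transform: tanh(0.263311) = 0.257390, tanh(1.394917) = 0.884248

(0.257, 0.884)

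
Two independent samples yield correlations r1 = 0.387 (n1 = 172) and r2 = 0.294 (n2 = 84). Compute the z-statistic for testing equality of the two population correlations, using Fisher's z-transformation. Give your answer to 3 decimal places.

0.779

z1 = atanh(0.387) = 0.408267,  z2 = atanh(0.294) = 0.302939
SE = √(1/(n1−3) + 1/(n2−3)) = √(1/169 + 1/81) = √(0.0059172 + 0.0123457) = √0.0182629 = 0.135140
z = (z1 − z2)/SE = (0.408267 − 0.302939) / 0.135140 = 0.105328 / 0.135140 = 0.779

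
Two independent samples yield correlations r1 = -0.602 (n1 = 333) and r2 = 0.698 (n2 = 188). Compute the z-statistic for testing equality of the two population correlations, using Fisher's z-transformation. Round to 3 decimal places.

-16.981

Fisher z-transforms: z1 = atanh(-0.602) = -0.696278, z2 = atanh(0.698) = 0.863390; difference d = -1.559668
Var(d) = 1/330 + 1/185 = 0.0030303 + 0.0054054 = 0.0084357
z = d/√Var(d) = -1.559668 / √0.0084357 = -1.559668 / 0.091846 = -16.981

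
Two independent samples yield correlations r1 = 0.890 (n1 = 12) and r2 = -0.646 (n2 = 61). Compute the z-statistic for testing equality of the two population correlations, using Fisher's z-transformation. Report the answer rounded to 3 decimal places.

z1 = atanh(0.890) = 1.421926,  z2 = atanh(-0.646) = -0.768403
SE = √(1/(n1−3) + 1/(n2−3)) = √(1/9 + 1/58) = √(0.1111111 + 0.0172414) = √0.1283525 = 0.358263
z = (z1 − z2)/SE = (1.421926 − (-0.768403)) / 0.358263 = 2.190329 / 0.358263 = 6.114

6.114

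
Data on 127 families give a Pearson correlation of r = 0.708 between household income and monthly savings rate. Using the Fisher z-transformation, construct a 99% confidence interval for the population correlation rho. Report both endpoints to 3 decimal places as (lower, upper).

(0.573, 0.806)

z_r = atanh(0.708) = 0.883162;  SE = 1/√(n−3) = 1/√124 = 0.089803
z-limits: 0.883162 ± 2.576·0.089803 = 0.883162 ± 0.231333 = [0.651829, 1.114495]
ρ-limits: (tanh 0.651829, tanh 1.114495) = (0.573, 0.806)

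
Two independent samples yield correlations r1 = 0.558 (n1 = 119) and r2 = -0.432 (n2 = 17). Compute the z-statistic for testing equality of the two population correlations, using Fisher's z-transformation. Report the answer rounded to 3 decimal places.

z1 = atanh(0.558) = 0.629924,  z2 = atanh(-0.432) = -0.462353
SE = √(1/(n1−3) + 1/(n2−3)) = √(1/116 + 1/14) = √(0.0086207 + 0.0714286) = √0.0800493 = 0.282930
z = (z1 − z2)/SE = (0.629924 − (-0.462353)) / 0.282930 = 1.092277 / 0.282930 = 3.861

3.861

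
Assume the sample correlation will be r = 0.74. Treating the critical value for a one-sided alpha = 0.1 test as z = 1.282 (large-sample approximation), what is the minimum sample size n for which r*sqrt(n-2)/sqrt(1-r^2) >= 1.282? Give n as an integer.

4

r√(n−2)/√(1−r²) ≥ 1.282  ⇔  n−2 ≥ (1.282)²·(1−r²)/r²
(1−r²)/r² = (1−0.5476)/0.5476 = 0.8262
n ≥ 2 + 1.643524·0.8262 = 2 + 1.3579 = 3.3579
⌈3.3579⌉ = 4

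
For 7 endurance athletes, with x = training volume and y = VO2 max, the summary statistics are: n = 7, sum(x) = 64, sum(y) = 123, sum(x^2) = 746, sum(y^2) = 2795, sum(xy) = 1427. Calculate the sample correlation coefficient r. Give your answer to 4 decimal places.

0.9472

S_xy = nΣxy − ΣxΣy = 7·1427 − 64·123 = 9989 − 7872 = 2117
S_xx = nΣx² − (Σx)² = 7·746 − 64² = 5222 − 4096 = 1126
S_yy = nΣy² − (Σy)² = 7·2795 − 123² = 19565 − 15129 = 4436
r = S_xy / √(S_xx·S_yy) = 2117 / √(1126·4436) = 2117 / √4994936 = 2117 / 2234.9353 = 0.9472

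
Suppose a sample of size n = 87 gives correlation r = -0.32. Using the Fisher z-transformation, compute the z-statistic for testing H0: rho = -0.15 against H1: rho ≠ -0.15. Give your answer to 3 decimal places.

-1.654

z_r = atanh(-0.32) = -0.331647,  z_0 = atanh(-0.15) = -0.151140
SE = 1/√(n−3) = 1/√84 = 0.109109
z = (z_r − z_0)/SE = (-0.331647 − (-0.151140)) / 0.109109 = -0.180507 / 0.109109 = -1.654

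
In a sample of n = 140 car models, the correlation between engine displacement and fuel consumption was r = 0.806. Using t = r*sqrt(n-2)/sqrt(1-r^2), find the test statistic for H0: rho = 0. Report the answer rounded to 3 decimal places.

15.996

1 − r² = 1 − 0.649636 = 0.350364;  √(1−r²) = 0.591916
√(n−2) = √138 = 11.747340
t = r·√(n−2)/√(1−r²) = 0.806 · 11.747340 / 0.591916 = 15.996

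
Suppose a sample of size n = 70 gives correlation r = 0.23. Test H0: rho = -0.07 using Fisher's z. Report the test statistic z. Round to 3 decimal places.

z_r = atanh(0.23) = 0.234189,  z_0 = atanh(-0.07) = -0.070115
SE = 1/√(n−3) = 1/√67 = 0.122169
z = (z_r − z_0)/SE = (0.234189 − (-0.070115)) / 0.122169 = 0.304304 / 0.122169 = 2.491

2.491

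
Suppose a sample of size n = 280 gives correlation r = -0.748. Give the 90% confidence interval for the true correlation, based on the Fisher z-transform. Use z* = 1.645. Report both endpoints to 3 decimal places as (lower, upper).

z_r = atanh(-0.748) = -0.968399;  SE = 1/√(n−3) = 1/√277 = 0.060084
z-limits: -0.968399 ± 1.645·0.060084 = -0.968399 ± 0.098838 = [-1.067237, -0.869561]
ρ-limits: (tanh -1.067237, tanh -0.869561) = (-0.788, -0.701)

(-0.788, -0.701)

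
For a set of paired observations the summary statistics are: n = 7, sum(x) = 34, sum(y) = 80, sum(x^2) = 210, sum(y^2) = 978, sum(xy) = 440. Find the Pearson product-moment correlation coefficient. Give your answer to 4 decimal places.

0.9620

S_xy = nΣxy − ΣxΣy = 7·440 − 34·80 = 3080 − 2720 = 360
S_xx = nΣx² − (Σx)² = 7·210 − 34² = 1470 − 1156 = 314
S_yy = nΣy² − (Σy)² = 7·978 − 80² = 6846 − 6400 = 446
r = S_xy / √(S_xx·S_yy) = 360 / √(314·446) = 360 / √140044 = 360 / 374.2245 = 0.9620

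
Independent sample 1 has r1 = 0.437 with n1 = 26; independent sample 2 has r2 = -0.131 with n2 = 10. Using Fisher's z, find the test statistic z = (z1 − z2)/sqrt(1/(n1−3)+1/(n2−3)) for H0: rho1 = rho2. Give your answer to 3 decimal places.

1.391

z1 = atanh(0.437) = 0.468517,  z2 = atanh(-0.131) = -0.131757
SE = √(1/(n1−3) + 1/(n2−3)) = √(1/23 + 1/7) = √(0.0434783 + 0.1428571) = √0.1863354 = 0.431666
z = (z1 − z2)/SE = (0.468517 − (-0.131757)) / 0.431666 = 0.600274 / 0.431666 = 1.391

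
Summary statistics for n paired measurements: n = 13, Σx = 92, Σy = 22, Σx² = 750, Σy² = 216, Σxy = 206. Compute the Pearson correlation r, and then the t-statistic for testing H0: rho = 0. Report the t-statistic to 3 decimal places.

1.355

Numerator: nΣxy − (Σx)(Σy) = 13·206 − (92)(22) = 654
Denominator: √[(nΣx²−(Σx)²)(nΣy²−(Σy)²)]
  nΣx²−(Σx)² = 13·750 − 8464 = 1286;  nΣy²−(Σy)² = 13·216 − 484 = 2324
  √(1286·2324) = √2988664 = 1728.7753
r = 654 / 1728.7753 = 0.3783
t = r·√(n−2)/√(1−r²) = 0.3783·√11 / √(1−0.143111) = 1.254679 / 0.925683 = 1.355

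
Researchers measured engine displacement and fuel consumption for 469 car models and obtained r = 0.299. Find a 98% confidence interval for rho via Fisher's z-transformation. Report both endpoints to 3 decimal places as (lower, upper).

(0.198, 0.394)

Fisher z: z_r = atanh(r) = ½·ln((1+0.299)/(1−0.299)) = 0.308421
SE(z) = 1/√(n−3) = 1/√466 = 0.046324
98% ⇒ z* = 2.326; margin = 2.326·0.046324 = 0.107750
CI on z-scale: (0.200671, 0.416171)
Back-transform: tanh(0.200671) = 0.198020, tanh(0.416171) = 0.393700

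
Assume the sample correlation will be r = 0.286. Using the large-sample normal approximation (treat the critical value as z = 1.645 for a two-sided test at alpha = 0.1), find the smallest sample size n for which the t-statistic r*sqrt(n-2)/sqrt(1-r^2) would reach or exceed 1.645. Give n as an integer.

33

r√(n−2)/√(1−r²) ≥ 1.645  ⇔  n−2 ≥ (1.645)²·(1−r²)/r²
(1−r²)/r² = (1−0.081796)/0.081796 = 11.2255
n ≥ 2 + 2.706025·11.2255 = 2 + 30.3765 = 32.3765
⌈32.3765⌉ = 33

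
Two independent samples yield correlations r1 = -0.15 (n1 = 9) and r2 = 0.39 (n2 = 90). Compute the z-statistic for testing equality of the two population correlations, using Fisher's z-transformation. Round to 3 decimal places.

Fisher z-transforms: z1 = atanh(-0.15) = -0.151140, z2 = atanh(0.39) = 0.411800; difference d = -0.562940
Var(d) = 1/6 + 1/87 = 0.1666667 + 0.0114943 = 0.1781610
z = d/√Var(d) = -0.562940 / √0.1781610 = -0.562940 / 0.422091 = -1.334

-1.334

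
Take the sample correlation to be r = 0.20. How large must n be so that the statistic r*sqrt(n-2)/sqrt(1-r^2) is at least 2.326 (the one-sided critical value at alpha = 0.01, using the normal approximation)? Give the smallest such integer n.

132

r√(n−2)/√(1−r²) ≥ 2.326  ⇔  n−2 ≥ (2.326)²·(1−r²)/r²
(1−r²)/r² = (1−0.0400)/0.0400 = 24.0000
n ≥ 2 + 5.410276·24.0000 = 2 + 129.8466 = 131.8466
⌈131.8466⌉ = 132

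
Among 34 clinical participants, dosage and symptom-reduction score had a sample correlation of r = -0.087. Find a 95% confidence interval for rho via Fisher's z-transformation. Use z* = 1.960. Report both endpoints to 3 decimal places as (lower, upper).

(-0.413, 0.259)

Fisher z: z_r = atanh(r) = ½·ln((1+(-0.087))/(1−(-0.087))) = -0.087221
SE(z) = 1/√(n−3) = 1/√31 = 0.179605
95% ⇒ z* = 1.960; margin = 1.960·0.179605 = 0.352026
CI on z-scale: (-0.439247, 0.264805)
Back-transform: tanh(-0.439247) = -0.413020, tanh(0.264805) = 0.258784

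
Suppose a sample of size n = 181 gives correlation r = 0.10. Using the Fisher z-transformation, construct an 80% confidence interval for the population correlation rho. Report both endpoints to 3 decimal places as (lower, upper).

(0.004, 0.194)

Fisher z: z_r = atanh(r) = ½·ln((1+0.10)/(1−0.10)) = 0.100335
SE(z) = 1/√(n−3) = 1/√178 = 0.074953
80% ⇒ z* = 1.282; margin = 1.282·0.074953 = 0.096090
CI on z-scale: (0.004245, 0.196425)
Back-transform: tanh(0.004245) = 0.004245, tanh(0.196425) = 0.193937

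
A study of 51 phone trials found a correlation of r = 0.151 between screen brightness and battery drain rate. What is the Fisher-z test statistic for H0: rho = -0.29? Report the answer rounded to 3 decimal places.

Fisher z: atanh(0.151) = 0.152164, atanh(-0.29) = -0.298566
z = (z_r − z_0)·√(n−3) = (0.152164 − (-0.298566))·√48 = 0.450730 · 6.928203 = 3.123

3.123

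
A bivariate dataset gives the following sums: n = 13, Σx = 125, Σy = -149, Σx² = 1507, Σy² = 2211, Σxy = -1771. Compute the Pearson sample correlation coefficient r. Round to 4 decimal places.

-0.8634

S_xy = nΣxy − ΣxΣy = 13·(-1771) − 125·(-149) = -23023 − (-18625) = -4398
S_xx = nΣx² − (Σx)² = 13·1507 − 125² = 19591 − 15625 = 3966
S_yy = nΣy² − (Σy)² = 13·2211 − (-149)² = 28743 − 22201 = 6542
r = S_xy / √(S_xx·S_yy) = -4398 / √(3966·6542) = -4398 / √25945572 = -4398 / 5093.6796 = -0.8634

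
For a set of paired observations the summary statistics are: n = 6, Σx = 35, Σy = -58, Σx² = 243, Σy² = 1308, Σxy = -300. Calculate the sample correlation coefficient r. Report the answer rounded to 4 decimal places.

0.2250

Numerator: nΣxy − (Σx)(Σy) = 6·(-300) − (35)(-58) = 230
Denominator: √[(nΣx²−(Σx)²)(nΣy²−(Σy)²)]
  nΣx²−(Σx)² = 6·243 − 1225 = 233;  nΣy²−(Σy)² = 6·1308 − 3364 = 4484
  √(233·4484) = √1044772 = 1022.1409
r = 230 / 1022.1409 = 0.2250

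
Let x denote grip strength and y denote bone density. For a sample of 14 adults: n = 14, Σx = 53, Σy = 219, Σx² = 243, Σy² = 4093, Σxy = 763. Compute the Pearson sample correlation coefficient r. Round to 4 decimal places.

Numerator: nΣxy − (Σx)(Σy) = 14·763 − (53)(219) = -925
Denominator: √[(nΣx²−(Σx)²)(nΣy²−(Σy)²)]
  nΣx²−(Σx)² = 14·243 − 2809 = 593;  nΣy²−(Σy)² = 14·4093 − 47961 = 9341
  √(593·9341) = √5539213 = 2353.5533
r = -925 / 2353.5533 = -0.3930

-0.3930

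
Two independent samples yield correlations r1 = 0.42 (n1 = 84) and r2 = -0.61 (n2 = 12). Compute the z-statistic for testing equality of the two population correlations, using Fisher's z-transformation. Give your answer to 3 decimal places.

3.292

z1 = atanh(0.42) = 0.447692,  z2 = atanh(-0.61) = -0.708921
SE = √(1/(n1−3) + 1/(n2−3)) = √(1/81 + 1/9) = √(0.0123457 + 0.1111111) = √0.1234568 = 0.351364
z = (z1 − z2)/SE = (0.447692 − (-0.708921)) / 0.351364 = 1.156613 / 0.351364 = 3.292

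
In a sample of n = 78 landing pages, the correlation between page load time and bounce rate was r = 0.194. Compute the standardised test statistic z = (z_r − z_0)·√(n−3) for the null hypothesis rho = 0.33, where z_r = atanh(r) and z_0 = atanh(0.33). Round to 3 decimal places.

-1.267

Fisher z: atanh(0.194) = 0.196490, atanh(0.33) = 0.342828
z = (z_r − z_0)·√(n−3) = (0.196490 − 0.342828)·√75 = -0.146338 · 8.660254 = -1.267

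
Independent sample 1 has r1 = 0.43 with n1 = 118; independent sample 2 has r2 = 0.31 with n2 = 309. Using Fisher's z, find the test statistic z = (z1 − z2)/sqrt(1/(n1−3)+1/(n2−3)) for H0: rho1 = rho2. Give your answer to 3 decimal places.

Fisher z-transforms: z1 = atanh(0.43) = 0.459897, z2 = atanh(0.31) = 0.320545; difference d = 0.139352
Var(d) = 1/115 + 1/306 = 0.0086957 + 0.0032680 = 0.0119637
z = d/√Var(d) = 0.139352 / √0.0119637 = 0.139352 / 0.109379 = 1.274

1.274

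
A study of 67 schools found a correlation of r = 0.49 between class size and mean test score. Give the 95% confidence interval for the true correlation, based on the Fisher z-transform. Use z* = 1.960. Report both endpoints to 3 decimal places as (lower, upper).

(0.283, 0.653)

z_r = atanh(0.49) = 0.536060;  SE = 1/√(n−3) = 1/√64 = 0.125000
z-limits: 0.536060 ± 1.960·0.125000 = 0.536060 ± 0.245000 = [0.291060, 0.781060]
ρ-limits: (tanh 0.291060, tanh 0.781060) = (0.283, 0.653)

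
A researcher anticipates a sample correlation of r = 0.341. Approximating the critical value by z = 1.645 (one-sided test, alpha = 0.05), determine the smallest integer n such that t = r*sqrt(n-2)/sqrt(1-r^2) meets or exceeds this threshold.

r√(n−2)/√(1−r²) ≥ 1.645  ⇔  n−2 ≥ (1.645)²·(1−r²)/r²
(1−r²)/r² = (1−0.116281)/0.116281 = 7.5999
n ≥ 2 + 2.706025·7.5999 = 2 + 20.5655 = 22.5655
⌈22.5655⌉ = 23

23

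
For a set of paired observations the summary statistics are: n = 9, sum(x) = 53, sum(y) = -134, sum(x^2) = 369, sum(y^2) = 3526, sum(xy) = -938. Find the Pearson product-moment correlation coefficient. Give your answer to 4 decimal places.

-0.5045

Numerator: nΣxy − (Σx)(Σy) = 9·(-938) − (53)(-134) = -1340
Denominator: √[(nΣx²−(Σx)²)(nΣy²−(Σy)²)]
  nΣx²−(Σx)² = 9·369 − 2809 = 512;  nΣy²−(Σy)² = 9·3526 − 17956 = 13778
  √(512·13778) = √7054336 = 2656.0000
r = -1340 / 2656.0000 = -0.5045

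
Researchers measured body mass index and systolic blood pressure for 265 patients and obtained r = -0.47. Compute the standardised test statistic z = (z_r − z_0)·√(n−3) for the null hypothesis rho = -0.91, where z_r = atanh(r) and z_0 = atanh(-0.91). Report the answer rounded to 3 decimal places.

Fisher z: atanh(-0.47) = -0.510070, atanh(-0.91) = -1.527524
z = (z_r − z_0)·√(n−3) = (-0.510070 − (-1.527524))·√262 = 1.017454 · 16.186414 = 16.469

16.469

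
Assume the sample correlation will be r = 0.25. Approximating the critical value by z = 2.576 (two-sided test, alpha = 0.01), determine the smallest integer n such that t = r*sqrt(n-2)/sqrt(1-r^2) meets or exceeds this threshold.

102

r√(n−2)/√(1−r²) ≥ 2.576  ⇔  n−2 ≥ (2.576)²·(1−r²)/r²
(1−r²)/r² = (1−0.0625)/0.0625 = 15.0000
n ≥ 2 + 6.635776·15.0000 = 2 + 99.5366 = 101.5366
⌈101.5366⌉ = 102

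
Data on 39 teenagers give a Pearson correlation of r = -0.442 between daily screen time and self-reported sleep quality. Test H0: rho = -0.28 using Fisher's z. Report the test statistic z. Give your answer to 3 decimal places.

-1.122

Fisher z: atanh(-0.442) = -0.474714, atanh(-0.28) = -0.287682
z = (z_r − z_0)·√(n−3) = (-0.474714 − (-0.287682))·√36 = -0.187032 · 6.000000 = -1.122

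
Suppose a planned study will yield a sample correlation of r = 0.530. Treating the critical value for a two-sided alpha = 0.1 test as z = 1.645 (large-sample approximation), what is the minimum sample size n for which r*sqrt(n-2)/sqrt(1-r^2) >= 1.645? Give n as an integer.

9

Need r·√(n−2)/√(1−r²) ≥ 1.645
√(n−2) ≥ 1.645·√(1−0.280900) / 0.530 = 1.645·0.847998 / 0.530 = 2.6320
n−2 ≥ 6.9274  ⇒  n ≥ 8.9274
Smallest integer n = 9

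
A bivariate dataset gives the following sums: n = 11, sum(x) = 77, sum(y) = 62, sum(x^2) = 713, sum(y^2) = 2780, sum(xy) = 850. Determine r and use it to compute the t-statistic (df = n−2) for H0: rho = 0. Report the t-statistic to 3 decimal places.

2.497

Numerator: nΣxy − (Σx)(Σy) = 11·850 − (77)(62) = 4576
Denominator: √[(nΣx²−(Σx)²)(nΣy²−(Σy)²)]
  nΣx²−(Σx)² = 11·713 − 5929 = 1914;  nΣy²−(Σy)² = 11·2780 − 3844 = 26736
  √(1914·26736) = √51172704 = 7153.5099
r = 4576 / 7153.5099 = 0.6397
t = r·√(n−2)/√(1−r²) = 0.6397·√9 / √(1−0.409216) = 1.919100 / 0.768625 = 2.497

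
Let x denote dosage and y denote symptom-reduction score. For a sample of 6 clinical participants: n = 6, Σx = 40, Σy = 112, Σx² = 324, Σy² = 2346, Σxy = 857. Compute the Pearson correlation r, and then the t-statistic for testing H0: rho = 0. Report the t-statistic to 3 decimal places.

Numerator: nΣxy − (Σx)(Σy) = 6·857 − (40)(112) = 662
Denominator: √[(nΣx²−(Σx)²)(nΣy²−(Σy)²)]
  nΣx²−(Σx)² = 6·324 − 1600 = 344;  nΣy²−(Σy)² = 6·2346 − 12544 = 1532
  √(344·1532) = √527008 = 725.9532
r = 662 / 725.9532 = 0.9119
t = r·√(n−2)/√(1−r²) = 0.9119·√4 / √(1−0.831562) = 1.823800 / 0.410412 = 4.444

4.444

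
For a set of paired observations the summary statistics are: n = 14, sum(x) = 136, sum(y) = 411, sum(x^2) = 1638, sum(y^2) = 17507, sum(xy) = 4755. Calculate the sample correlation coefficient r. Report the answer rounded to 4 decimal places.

0.5807

Numerator: nΣxy − (Σx)(Σy) = 14·4755 − (136)(411) = 10674
Denominator: √[(nΣx²−(Σx)²)(nΣy²−(Σy)²)]
  nΣx²−(Σx)² = 14·1638 − 18496 = 4436;  nΣy²−(Σy)² = 14·17507 − 168921 = 76177
  √(4436·76177) = √337921172 = 18382.6323
r = 10674 / 18382.6323 = 0.5807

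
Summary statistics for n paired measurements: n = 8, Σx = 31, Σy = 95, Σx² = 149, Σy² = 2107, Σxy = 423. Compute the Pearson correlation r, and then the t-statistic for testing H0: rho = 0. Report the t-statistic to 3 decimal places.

Numerator: nΣxy − (Σx)(Σy) = 8·423 − (31)(95) = 439
Denominator: √[(nΣx²−(Σx)²)(nΣy²−(Σy)²)]
  nΣx²−(Σx)² = 8·149 − 961 = 231;  nΣy²−(Σy)² = 8·2107 − 9025 = 7831
  √(231·7831) = √1808961 = 1344.9762
r = 439 / 1344.9762 = 0.3264
t = r·√(n−2)/√(1−r²) = 0.3264·√6 / √(1−0.106537) = 0.799513 / 0.945232 = 0.846

0.846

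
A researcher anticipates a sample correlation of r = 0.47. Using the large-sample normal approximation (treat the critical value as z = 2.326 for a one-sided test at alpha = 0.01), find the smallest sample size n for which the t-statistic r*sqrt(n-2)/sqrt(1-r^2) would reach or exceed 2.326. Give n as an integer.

22

r√(n−2)/√(1−r²) ≥ 2.326  ⇔  n−2 ≥ (2.326)²·(1−r²)/r²
(1−r²)/r² = (1−0.2209)/0.2209 = 3.5269
n ≥ 2 + 5.410276·3.5269 = 2 + 19.0815 = 21.0815
⌈21.0815⌉ = 22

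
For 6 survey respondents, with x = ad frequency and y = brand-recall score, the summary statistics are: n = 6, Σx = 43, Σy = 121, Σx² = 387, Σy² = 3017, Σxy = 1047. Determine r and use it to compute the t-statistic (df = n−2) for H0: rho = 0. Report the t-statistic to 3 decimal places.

Numerator: nΣxy − (Σx)(Σy) = 6·1047 − (43)(121) = 1079
Denominator: √[(nΣx²−(Σx)²)(nΣy²−(Σy)²)]
  nΣx²−(Σx)² = 6·387 − 1849 = 473;  nΣy²−(Σy)² = 6·3017 − 14641 = 3461
  √(473·3461) = √1637053 = 1279.4737
r = 1079 / 1279.4737 = 0.8433
t = r·√(n−2)/√(1−r²) = 0.8433·√4 / √(1−0.711155) = 1.686600 / 0.537443 = 3.138

3.138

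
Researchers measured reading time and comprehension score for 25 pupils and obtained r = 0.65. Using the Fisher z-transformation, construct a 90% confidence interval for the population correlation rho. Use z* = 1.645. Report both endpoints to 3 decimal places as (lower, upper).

z_r = atanh(0.65) = 0.775299;  SE = 1/√(n−3) = 1/√22 = 0.213201
z-limits: 0.775299 ± 1.645·0.213201 = 0.775299 ± 0.350716 = [0.424583, 1.126015]
ρ-limits: (tanh 0.424583, tanh 1.126015) = (0.401, 0.810)

(0.401, 0.810)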